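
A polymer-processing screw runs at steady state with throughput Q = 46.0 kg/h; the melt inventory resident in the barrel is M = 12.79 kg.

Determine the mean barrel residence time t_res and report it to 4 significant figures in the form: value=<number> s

value=1001. s

Convert throughput: Q = 46.0 kg/h = 46.0/3600 = 0.0127778 kg/s
Mean residence time: t_res = M/Q_s = 12.79 kg / 0.0127778 kg/s = 1000.96 s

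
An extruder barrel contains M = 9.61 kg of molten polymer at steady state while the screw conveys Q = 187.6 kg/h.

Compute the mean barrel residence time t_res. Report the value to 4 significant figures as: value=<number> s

value=184.4 s

Q_s = Q / 3600 = 187.6 / 3600 = 0.0521111 kg/s
t_res = M / Q_s = 9.61 / 0.0521111 = 184.414 s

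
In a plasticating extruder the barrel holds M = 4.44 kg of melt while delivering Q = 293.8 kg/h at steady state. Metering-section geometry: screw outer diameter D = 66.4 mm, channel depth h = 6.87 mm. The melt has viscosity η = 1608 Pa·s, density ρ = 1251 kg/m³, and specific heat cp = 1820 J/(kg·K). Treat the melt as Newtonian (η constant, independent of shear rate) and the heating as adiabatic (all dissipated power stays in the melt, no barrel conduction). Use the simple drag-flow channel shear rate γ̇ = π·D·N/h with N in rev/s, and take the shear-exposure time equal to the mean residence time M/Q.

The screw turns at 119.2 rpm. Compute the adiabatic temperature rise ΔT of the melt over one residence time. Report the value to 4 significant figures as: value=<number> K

value=139.8 K

Q_s = Q / 3600 = 293.8 / 3600 = 0.0816111 kg/s
t_res = M / Q_s = 4.44 ÷ 0.0816111 = 54.4044 s
D = 66.4 mm = 0.0664 m;  h = 6.87 mm = 0.00687 m;  N = 119.2 rpm / 60 = 1.98667 rev/s
γ̇ = π·D·N / h = π · 0.0664 · 1.98667 / 0.00687 = 60.3235 s⁻¹
Adiabatic rise: ΔT = η γ̇² t_res / (ρ cp) = 1608·(60.3235)²·54.4044 / (1251·1820) = 139.818 K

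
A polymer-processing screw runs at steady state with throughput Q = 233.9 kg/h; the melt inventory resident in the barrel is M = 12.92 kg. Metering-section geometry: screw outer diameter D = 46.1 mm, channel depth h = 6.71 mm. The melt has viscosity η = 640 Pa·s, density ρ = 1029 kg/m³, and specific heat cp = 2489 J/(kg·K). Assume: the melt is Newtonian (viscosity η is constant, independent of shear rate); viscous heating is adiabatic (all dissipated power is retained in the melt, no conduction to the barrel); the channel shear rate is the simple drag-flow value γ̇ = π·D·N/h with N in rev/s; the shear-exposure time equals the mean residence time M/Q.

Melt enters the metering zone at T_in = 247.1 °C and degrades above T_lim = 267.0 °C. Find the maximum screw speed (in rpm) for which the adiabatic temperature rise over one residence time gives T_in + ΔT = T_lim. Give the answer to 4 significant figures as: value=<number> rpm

value=55.63 rpm

Throughput in SI: Q_s = 233.9 kg/h ÷ 3600 s/h = 0.0649722 kg/s
t_res = M / Q_s = 12.92 ÷ 0.0649722 = 198.854 s
D = 46.1 mm = 0.0461 m;  h = 6.71 mm = 0.00671 m
Allowable rise: ΔT_a = T_lim − T_in = 267.0 − 247.1 = 19.9 K
γ̇_max² = ΔT_a·ρ·cp/(η·t_res) = 19.9·1029·2489/(640·198.854) = 400.478 s⁻²
γ̇_max = √400.478 = 20.0119 s⁻¹
Solve γ̇ = πDN/h for N: N_max = γ̇_max·h/(π·D) = 20.0119 × 0.00671 / (π × 0.0461) = 0.927174 rev/s = 55.6304 rpm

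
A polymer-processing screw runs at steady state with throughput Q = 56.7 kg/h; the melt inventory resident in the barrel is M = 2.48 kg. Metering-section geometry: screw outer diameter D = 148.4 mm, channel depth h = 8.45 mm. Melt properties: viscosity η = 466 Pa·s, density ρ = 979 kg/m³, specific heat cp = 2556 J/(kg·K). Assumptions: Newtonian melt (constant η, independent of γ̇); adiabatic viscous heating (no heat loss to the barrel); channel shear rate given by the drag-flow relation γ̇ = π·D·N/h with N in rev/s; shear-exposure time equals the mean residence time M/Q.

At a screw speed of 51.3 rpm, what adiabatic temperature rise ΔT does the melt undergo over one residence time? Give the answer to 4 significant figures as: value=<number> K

Q_s = Q / 3600 = 56.7 / 3600 = 0.01575 kg/s
Mean residence time: t_res = M/Q_s = 2.48 kg / 0.01575 kg/s = 157.46 s
Convert to SI: D = 0.1484 m, h = 0.00845 m, N = 51.3/60 = 0.855 rev/s
γ̇ = π D N / h = (π)(0.1484)(0.855) / 0.00845 = 47.173 s⁻¹
Adiabatic rise: ΔT = η γ̇² t_res / (ρ cp) = 466·(47.173)²·157.46 / (979·2556) = 65.2529 K

value=65.25 K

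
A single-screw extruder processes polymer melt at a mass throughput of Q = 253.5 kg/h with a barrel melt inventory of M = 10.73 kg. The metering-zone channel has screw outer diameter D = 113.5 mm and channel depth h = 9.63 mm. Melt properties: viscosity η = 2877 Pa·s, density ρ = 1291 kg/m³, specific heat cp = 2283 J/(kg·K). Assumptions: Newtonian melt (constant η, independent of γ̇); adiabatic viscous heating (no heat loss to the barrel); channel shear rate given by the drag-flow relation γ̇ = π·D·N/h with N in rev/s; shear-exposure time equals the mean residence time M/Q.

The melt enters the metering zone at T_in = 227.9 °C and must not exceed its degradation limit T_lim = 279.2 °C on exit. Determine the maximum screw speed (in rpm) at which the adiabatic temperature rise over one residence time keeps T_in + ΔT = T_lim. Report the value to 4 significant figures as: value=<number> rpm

value=30.09 rpm

Q_s = Q / 3600 = 253.5 / 3600 = 0.0704167 kg/s
t_res = M / Q_s = 10.73 / 0.0704167 = 152.379 s
D = 113.5 mm = 0.1135 m;  h = 9.63 mm = 0.00963 m
Allowable rise: ΔT_a = T_lim − T_in = 279.2 − 227.9 = 51.3 K
γ̇_max² = ΔT_a·ρ·cp / (η·t_res) = [51.3 × 1291 × 2283] / [2877 × 152.379] = 344.894 s⁻²
γ̇_max = √344.894 = 18.5713 s⁻¹
Solve γ̇ = πDN/h for N: N_max = γ̇_max·h/(π·D) = 18.5713 × 0.00963 / (π × 0.1135) = 0.50156 rev/s = 30.0936 rpm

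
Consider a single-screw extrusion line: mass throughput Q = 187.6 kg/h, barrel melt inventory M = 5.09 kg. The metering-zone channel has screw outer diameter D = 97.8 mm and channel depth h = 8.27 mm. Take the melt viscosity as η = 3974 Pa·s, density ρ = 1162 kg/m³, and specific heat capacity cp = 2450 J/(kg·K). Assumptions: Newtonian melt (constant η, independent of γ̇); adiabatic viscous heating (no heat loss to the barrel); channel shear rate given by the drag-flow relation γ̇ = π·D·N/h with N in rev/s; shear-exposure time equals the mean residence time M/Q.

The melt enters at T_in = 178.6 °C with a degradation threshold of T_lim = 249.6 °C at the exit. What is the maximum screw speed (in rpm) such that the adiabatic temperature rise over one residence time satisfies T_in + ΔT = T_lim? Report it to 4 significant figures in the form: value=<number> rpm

value=36.85 rpm

Throughput in SI: Q_s = 187.6 kg/h ÷ 3600 s/h = 0.0521111 kg/s
t_res = M / Q_s = 5.09 ÷ 0.0521111 = 97.6759 s
D = 97.8 mm = 0.0978 m;  h = 8.27 mm = 0.00827 m
ΔT_a = T_lim − T_in = 249.6 °C − 178.6 °C = 71 K
γ̇_max² = ΔT_a·ρ·cp/(η·t_res) = 71·1162·2450/(3974·97.6759) = 520.733 s⁻²
Take the square root: γ̇_max = √(520.733) = 22.8196 s⁻¹
N_max = γ̇_max h / (πD) = 22.8196·0.00827/(π·0.0978) = 0.614221 rev/s → ×60 = 36.8532 rpm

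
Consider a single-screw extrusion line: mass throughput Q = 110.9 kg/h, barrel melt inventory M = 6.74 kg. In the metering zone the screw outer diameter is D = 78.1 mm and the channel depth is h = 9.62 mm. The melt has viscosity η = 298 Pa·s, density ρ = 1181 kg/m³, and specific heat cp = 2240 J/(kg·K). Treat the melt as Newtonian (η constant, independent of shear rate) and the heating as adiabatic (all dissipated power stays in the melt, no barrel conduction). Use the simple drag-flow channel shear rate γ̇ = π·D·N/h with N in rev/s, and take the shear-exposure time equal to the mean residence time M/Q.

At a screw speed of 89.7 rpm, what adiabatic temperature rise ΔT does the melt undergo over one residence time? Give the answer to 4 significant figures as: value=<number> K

value=35.83 K

Convert throughput: Q = 110.9 kg/h = 110.9/3600 = 0.0308056 kg/s
t_res = M / Q_s = 6.74 / 0.0308056 = 218.792 s
D = 78.1 mm = 0.0781 m;  h = 9.62 mm = 0.00962 m;  N = 89.7 rpm / 60 = 1.495 rev/s
γ̇ = π·D·N / h = π · 0.0781 · 1.495 / 0.00962 = 38.13 s⁻¹
Adiabatic rise: ΔT = η γ̇² t_res / (ρ cp) = 298·(38.13)²·218.792 / (1181·2240) = 35.833 K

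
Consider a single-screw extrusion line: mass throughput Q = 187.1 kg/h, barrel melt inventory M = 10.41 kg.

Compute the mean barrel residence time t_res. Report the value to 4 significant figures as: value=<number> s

value=200.3 s

Throughput in SI: Q_s = 187.1 kg/h ÷ 3600 s/h = 0.0519722 kg/s
t_res = M / Q_s = 10.41 / 0.0519722 = 200.299 s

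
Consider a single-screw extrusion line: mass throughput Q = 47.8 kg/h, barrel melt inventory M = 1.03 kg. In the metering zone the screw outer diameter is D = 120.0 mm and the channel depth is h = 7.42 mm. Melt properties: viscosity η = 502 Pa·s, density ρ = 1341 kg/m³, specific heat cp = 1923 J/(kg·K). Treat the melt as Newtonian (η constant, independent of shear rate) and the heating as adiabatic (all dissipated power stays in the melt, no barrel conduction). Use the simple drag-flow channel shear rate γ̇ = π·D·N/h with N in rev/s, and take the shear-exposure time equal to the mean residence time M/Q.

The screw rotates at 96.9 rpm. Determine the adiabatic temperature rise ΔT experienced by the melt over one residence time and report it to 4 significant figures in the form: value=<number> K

Throughput in SI: Q_s = 47.8 kg/h ÷ 3600 s/h = 0.0132778 kg/s
Mean residence time: t_res = M/Q_s = 1.03 kg / 0.0132778 kg/s = 77.5732 s
Convert to SI: D = 0.12 m, h = 0.00742 m, N = 96.9/60 = 1.615 rev/s
Shear rate: γ̇ = πDN/h = π·0.12·1.615/0.00742 = 82.054 s⁻¹
ΔT = η·γ̇²·t_res / (ρ·cp) = 502 · (82.054)² · 77.5732 / (1341 · 1923) = 101.673 K

value=101.7 K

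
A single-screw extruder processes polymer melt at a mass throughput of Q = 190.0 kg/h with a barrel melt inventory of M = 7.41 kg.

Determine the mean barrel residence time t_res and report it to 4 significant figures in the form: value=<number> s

Convert throughput: Q = 190.0 kg/h = 190.0/3600 = 0.0527778 kg/s
t_res = M / Q_s = 7.41 / 0.0527778 = 140.4 s

value=140.4 s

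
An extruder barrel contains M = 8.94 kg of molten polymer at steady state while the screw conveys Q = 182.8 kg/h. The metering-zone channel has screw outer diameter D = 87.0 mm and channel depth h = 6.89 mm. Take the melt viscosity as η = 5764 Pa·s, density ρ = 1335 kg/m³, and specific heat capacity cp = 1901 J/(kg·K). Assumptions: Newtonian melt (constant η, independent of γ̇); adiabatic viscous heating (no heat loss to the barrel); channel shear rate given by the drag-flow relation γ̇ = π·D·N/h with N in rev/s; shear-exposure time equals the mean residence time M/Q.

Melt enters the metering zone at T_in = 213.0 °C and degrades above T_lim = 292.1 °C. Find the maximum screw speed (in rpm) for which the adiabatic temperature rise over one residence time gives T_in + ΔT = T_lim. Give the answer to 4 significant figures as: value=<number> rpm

Q_s = Q / 3600 = 182.8 / 3600 = 0.0507778 kg/s
t_res = M / Q_s = 8.94 ÷ 0.0507778 = 176.061 s
D = 87.0 mm = 0.087 m;  h = 6.89 mm = 0.00689 m
ΔT_a = T_lim − T_in = 292.1 °C − 213.0 °C = 79.1 K
Invert ΔT = ηγ̇²t_res/(ρcp) for γ̇: γ̇_max² = ΔT_a ρ cp / (η t_res) = 79.1·1335·1901 / (5764·176.061) = 197.812 s⁻²
γ̇_max = √197.812 = 14.0646 s⁻¹
N_max = γ̇_max h / (πD) = 14.0646·0.00689/(π·0.087) = 0.354549 rev/s → ×60 = 21.2729 rpm

value=21.27 rpm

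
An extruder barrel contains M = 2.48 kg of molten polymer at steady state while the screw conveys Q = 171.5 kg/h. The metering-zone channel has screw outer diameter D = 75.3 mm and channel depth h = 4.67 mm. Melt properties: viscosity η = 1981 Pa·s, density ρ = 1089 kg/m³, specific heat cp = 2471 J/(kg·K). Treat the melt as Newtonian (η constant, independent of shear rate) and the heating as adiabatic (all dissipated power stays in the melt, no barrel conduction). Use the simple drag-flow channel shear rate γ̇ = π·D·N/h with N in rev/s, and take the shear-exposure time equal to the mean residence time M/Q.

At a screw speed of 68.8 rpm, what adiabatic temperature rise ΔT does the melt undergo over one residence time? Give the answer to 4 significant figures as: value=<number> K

value=129.3 K

Throughput in SI: Q_s = 171.5 kg/h ÷ 3600 s/h = 0.0476389 kg/s
t_res = M / Q_s = 2.48 / 0.0476389 = 52.0583 s
Convert to SI: D = 0.0753 m, h = 0.00467 m, N = 68.8/60 = 1.14667 rev/s
γ̇ = π D N / h = (π)(0.0753)(1.14667) / 0.00467 = 58.0852 s⁻¹
ΔT = η·γ̇²·t_res/(ρ·cp) = [1981 × 58.0852² × 52.0583] / [1089 × 2471] = 129.302 K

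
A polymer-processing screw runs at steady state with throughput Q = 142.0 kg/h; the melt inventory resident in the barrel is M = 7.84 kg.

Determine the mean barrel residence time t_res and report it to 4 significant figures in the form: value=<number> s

value=198.8 s

Convert throughput: Q = 142.0 kg/h = 142.0/3600 = 0.0394444 kg/s
t_res = M / Q_s = 7.84 / 0.0394444 = 198.761 s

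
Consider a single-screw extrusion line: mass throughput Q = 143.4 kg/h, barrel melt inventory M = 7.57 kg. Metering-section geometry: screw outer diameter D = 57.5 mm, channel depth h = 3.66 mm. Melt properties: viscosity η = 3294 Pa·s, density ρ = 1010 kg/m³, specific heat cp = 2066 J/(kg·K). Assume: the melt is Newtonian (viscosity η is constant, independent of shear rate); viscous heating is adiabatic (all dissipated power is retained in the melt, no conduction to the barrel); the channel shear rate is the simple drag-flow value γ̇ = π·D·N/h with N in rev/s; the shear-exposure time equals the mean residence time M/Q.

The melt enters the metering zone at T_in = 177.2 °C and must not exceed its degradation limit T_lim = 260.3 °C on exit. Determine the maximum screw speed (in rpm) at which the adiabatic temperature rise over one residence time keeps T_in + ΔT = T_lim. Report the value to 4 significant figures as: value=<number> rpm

value=20.23 rpm

Convert throughput: Q = 143.4 kg/h = 143.4/3600 = 0.0398333 kg/s
t_res = M / Q_s = 7.57 / 0.0398333 = 190.042 s
D = 57.5 mm = 0.0575 m;  h = 3.66 mm = 0.00366 m
ΔT_a = T_lim − T_in = 260.3 °C − 177.2 °C = 83.1 K
Invert ΔT = ηγ̇²t_res/(ρcp) for γ̇: γ̇_max² = ΔT_a ρ cp / (η t_res) = 83.1·1010·2066 / (3294·190.042) = 277 s⁻²
Take the square root: γ̇_max = √(277) = 16.6433 s⁻¹
N_max = γ̇_max h / (πD) = 16.6433·0.00366/(π·0.0575) = 0.337212 rev/s → ×60 = 20.2327 rpm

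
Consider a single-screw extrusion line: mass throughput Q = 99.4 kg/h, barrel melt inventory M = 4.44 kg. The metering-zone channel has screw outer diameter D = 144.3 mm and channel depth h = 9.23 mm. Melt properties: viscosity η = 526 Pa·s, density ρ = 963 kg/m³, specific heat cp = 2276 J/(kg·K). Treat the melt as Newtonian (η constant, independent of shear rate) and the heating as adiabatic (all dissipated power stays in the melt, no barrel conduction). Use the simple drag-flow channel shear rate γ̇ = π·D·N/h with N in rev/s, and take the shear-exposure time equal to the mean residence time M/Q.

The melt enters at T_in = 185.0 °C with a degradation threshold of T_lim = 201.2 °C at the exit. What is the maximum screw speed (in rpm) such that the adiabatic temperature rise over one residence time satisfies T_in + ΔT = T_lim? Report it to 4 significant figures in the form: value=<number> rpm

Convert throughput: Q = 99.4 kg/h = 99.4/3600 = 0.0276111 kg/s
t_res = M / Q_s = 4.44 ÷ 0.0276111 = 160.805 s
Convert to metres: D = 0.1443 m, h = 0.00923 m
Allowable rise: ΔT_a = T_lim − T_in = 201.2 − 185.0 = 16.2 K
γ̇_max² = ΔT_a·ρ·cp/(η·t_res) = 16.2·963·2276/(526·160.805) = 419.787 s⁻²
Take the square root: γ̇_max = √(419.787) = 20.4887 s⁻¹
N_max = γ̇_max·h / (π·D) = 20.4887 · 0.00923 / (π · 0.1443) = 0.417157 rev/s = 25.0294 rpm

value=25.03 rpm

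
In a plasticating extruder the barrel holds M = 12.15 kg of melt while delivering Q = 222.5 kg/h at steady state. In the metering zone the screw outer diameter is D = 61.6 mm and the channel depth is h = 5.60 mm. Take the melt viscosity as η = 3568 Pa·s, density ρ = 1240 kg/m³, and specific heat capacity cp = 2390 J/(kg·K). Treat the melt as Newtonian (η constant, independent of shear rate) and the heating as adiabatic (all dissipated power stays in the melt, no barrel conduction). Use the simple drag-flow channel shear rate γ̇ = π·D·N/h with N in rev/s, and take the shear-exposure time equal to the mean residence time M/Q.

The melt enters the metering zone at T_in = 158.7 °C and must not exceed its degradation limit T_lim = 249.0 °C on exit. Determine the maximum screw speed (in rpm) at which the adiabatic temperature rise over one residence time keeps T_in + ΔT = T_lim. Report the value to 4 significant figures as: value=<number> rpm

Convert throughput: Q = 222.5 kg/h = 222.5/3600 = 0.0618056 kg/s
t_res = M / Q_s = 12.15 ÷ 0.0618056 = 196.584 s
D = 61.6 mm = 0.0616 m;  h = 5.60 mm = 0.0056 m
ΔT_a = T_lim − T_in = 249.0 °C − 158.7 °C = 90.3 K
Invert ΔT = ηγ̇²t_res/(ρcp) for γ̇: γ̇_max² = ΔT_a ρ cp / (η t_res) = 90.3·1240·2390 / (3568·196.584) = 381.534 s⁻²
γ̇_max = sqrt(381.534) = 19.5329 s⁻¹
N_max = γ̇_max h / (πD) = 19.5329·0.0056/(π·0.0616) = 0.565229 rev/s → ×60 = 33.9137 rpm

value=33.91 rpm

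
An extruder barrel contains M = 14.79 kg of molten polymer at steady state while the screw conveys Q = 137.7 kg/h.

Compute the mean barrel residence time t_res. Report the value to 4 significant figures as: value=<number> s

Throughput in SI: Q_s = 137.7 kg/h ÷ 3600 s/h = 0.03825 kg/s
Mean residence time: t_res = M/Q_s = 14.79 kg / 0.03825 kg/s = 386.667 s

value=386.7 s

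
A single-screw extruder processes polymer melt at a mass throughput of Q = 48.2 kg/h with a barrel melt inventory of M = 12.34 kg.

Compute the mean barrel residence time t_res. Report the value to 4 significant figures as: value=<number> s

value=921.7 s

Throughput in SI: Q_s = 48.2 kg/h ÷ 3600 s/h = 0.0133889 kg/s
t_res = M / Q_s = 12.34 / 0.0133889 = 921.66 s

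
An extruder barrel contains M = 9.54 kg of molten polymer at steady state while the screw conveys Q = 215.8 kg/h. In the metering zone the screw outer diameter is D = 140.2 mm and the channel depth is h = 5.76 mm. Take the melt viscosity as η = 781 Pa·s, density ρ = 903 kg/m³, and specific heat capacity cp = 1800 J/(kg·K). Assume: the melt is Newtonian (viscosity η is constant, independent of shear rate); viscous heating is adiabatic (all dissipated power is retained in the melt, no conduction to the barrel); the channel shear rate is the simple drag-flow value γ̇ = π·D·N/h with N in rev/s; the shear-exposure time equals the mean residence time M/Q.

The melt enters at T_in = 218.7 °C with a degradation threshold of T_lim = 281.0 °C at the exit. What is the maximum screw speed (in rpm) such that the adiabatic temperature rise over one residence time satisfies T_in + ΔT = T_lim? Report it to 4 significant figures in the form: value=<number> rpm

value=22.40 rpm

Q_s = Q / 3600 = 215.8 / 3600 = 0.0599444 kg/s
t_res = M / Q_s = 9.54 / 0.0599444 = 159.147 s
Convert to metres: D = 0.1402 m, h = 0.00576 m
ΔT_a = T_lim − T_in = 281.0 − 218.7 = 62.3 K
γ̇_max² = ΔT_a·ρ·cp / (η·t_res) = [62.3 × 903 × 1800] / [781 × 159.147] = 814.7 s⁻²
γ̇_max = √814.7 = 28.543 s⁻¹
Solve γ̇ = πDN/h for N: N_max = γ̇_max·h/(π·D) = 28.543 × 0.00576 / (π × 0.1402) = 0.37327 rev/s = 22.3962 rpm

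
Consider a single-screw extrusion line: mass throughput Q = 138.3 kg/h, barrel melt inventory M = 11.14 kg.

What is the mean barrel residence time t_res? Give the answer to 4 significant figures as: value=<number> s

value=290.0 s

Q_s = Q / 3600 = 138.3 / 3600 = 0.0384167 kg/s
t_res = M / Q_s = 11.14 ÷ 0.0384167 = 289.978 s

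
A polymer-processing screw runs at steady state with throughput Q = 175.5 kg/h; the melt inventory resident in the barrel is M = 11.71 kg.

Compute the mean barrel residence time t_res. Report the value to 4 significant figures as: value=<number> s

value=240.2 s

Q_s = Q / 3600 = 175.5 / 3600 = 0.04875 kg/s
t_res = M / Q_s = 11.71 / 0.04875 = 240.205 s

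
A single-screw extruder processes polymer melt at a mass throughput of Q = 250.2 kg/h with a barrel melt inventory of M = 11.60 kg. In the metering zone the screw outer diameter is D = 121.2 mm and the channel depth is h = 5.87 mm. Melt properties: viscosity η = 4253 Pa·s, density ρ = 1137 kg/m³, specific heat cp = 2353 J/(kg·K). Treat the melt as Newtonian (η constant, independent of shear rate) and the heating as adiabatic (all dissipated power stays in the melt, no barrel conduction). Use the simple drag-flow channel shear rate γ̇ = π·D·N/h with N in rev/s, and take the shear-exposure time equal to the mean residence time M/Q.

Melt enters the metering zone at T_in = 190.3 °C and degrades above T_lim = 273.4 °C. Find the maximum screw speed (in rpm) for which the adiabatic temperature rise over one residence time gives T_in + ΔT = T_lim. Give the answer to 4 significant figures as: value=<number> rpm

value=16.37 rpm

Convert throughput: Q = 250.2 kg/h = 250.2/3600 = 0.0695 kg/s
Mean residence time: t_res = M/Q_s = 11.60 kg / 0.0695 kg/s = 166.906 s
D = 121.2 mm = 0.1212 m;  h = 5.87 mm = 0.00587 m
ΔT_a = T_lim − T_in = 273.4 °C − 190.3 °C = 83.1 K
γ̇_max² = ΔT_a·ρ·cp / (η·t_res) = [83.1 × 1137 × 2353] / [4253 × 166.906] = 313.195 s⁻²
Take the square root: γ̇_max = √(313.195) = 17.6973 s⁻¹
N_max = γ̇_max·h / (π·D) = 17.6973 · 0.00587 / (π · 0.1212) = 0.272831 rev/s = 16.3698 rpm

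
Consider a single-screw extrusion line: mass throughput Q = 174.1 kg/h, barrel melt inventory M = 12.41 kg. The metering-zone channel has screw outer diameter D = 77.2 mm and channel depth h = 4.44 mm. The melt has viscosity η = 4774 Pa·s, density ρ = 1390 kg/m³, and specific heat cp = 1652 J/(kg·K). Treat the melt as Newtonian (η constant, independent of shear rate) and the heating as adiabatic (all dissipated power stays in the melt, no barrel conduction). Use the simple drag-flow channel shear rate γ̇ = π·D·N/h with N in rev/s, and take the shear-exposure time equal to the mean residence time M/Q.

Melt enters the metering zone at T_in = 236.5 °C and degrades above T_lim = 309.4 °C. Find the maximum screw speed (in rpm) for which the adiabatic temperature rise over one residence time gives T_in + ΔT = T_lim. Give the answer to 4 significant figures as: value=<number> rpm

value=12.84 rpm

Throughput in SI: Q_s = 174.1 kg/h ÷ 3600 s/h = 0.0483611 kg/s
Mean residence time: t_res = M/Q_s = 12.41 kg / 0.0483611 kg/s = 256.611 s
Geometry in SI: D = 77.2 mm → 0.0772 m, h = 4.44 mm → 0.00444 m
Allowable rise: ΔT_a = T_lim − T_in = 309.4 − 236.5 = 72.9 K
γ̇_max² = ΔT_a·ρ·cp / (η·t_res) = [72.9 × 1390 × 1652] / [4774 × 256.611] = 136.645 s⁻²
γ̇_max = sqrt(136.645) = 11.6895 s⁻¹
N_max = γ̇_max·h / (π·D) = 11.6895 · 0.00444 / (π · 0.0772) = 0.214 rev/s = 12.84 rpm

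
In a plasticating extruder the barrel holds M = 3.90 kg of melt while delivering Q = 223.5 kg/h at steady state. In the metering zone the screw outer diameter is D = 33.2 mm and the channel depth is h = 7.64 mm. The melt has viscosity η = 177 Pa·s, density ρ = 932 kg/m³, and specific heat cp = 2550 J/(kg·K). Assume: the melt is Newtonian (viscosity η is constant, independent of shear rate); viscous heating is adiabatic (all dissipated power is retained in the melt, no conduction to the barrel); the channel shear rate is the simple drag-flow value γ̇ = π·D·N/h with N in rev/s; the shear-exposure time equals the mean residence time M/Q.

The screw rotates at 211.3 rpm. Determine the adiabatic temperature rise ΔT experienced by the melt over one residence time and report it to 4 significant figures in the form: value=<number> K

value=10.81 K

Convert throughput: Q = 223.5 kg/h = 223.5/3600 = 0.0620833 kg/s
t_res = M / Q_s = 3.90 / 0.0620833 = 62.8188 s
Convert to SI: D = 0.0332 m, h = 0.00764 m, N = 211.3/60 = 3.52167 rev/s
γ̇ = π D N / h = (π)(0.0332)(3.52167) / 0.00764 = 48.0776 s⁻¹
Adiabatic rise: ΔT = η γ̇² t_res / (ρ cp) = 177·(48.0776)²·62.8188 / (932·2550) = 10.8142 K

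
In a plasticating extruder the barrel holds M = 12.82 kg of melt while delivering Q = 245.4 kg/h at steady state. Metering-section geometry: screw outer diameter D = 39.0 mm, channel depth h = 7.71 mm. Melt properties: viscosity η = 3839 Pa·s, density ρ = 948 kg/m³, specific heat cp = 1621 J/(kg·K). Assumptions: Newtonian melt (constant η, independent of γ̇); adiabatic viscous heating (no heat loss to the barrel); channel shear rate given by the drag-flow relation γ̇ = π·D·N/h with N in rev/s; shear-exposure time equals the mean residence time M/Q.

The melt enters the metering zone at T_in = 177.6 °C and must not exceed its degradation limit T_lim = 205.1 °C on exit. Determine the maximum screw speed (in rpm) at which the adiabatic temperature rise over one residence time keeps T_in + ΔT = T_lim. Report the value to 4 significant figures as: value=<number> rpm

value=28.89 rpm

Throughput in SI: Q_s = 245.4 kg/h ÷ 3600 s/h = 0.0681667 kg/s
t_res = M / Q_s = 12.82 ÷ 0.0681667 = 188.068 s
D = 39.0 mm = 0.039 m;  h = 7.71 mm = 0.00771 m
ΔT_a = T_lim − T_in = 205.1 − 177.6 = 27.5 K
Invert ΔT = ηγ̇²t_res/(ρcp) for γ̇: γ̇_max² = ΔT_a ρ cp / (η t_res) = 27.5·948·1621 / (3839·188.068) = 58.5315 s⁻²
Take the square root: γ̇_max = √(58.5315) = 7.65059 s⁻¹
Solve γ̇ = πDN/h for N: N_max = γ̇_max·h/(π·D) = 7.65059 × 0.00771 / (π × 0.039) = 0.481432 rev/s = 28.8859 rpm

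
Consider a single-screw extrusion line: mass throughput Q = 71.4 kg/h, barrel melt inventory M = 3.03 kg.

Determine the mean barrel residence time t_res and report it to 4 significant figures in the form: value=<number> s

Q_s = Q / 3600 = 71.4 / 3600 = 0.0198333 kg/s
t_res = M / Q_s = 3.03 / 0.0198333 = 152.773 s

value=152.8 s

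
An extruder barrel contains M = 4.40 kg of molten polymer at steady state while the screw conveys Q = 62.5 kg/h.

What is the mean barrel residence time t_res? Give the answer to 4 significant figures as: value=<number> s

Throughput in SI: Q_s = 62.5 kg/h ÷ 3600 s/h = 0.0173611 kg/s
Mean residence time: t_res = M/Q_s = 4.40 kg / 0.0173611 kg/s = 253.44 s

value=253.4 s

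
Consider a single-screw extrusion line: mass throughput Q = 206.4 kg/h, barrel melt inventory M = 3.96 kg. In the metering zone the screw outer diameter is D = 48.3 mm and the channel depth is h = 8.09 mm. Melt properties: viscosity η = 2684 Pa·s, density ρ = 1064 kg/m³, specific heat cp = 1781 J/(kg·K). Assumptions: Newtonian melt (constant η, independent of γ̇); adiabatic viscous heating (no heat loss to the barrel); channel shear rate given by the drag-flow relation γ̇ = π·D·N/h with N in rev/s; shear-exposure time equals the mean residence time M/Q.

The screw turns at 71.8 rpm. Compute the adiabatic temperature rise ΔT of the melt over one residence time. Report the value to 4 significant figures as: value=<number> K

value=49.28 K

Convert throughput: Q = 206.4 kg/h = 206.4/3600 = 0.0573333 kg/s
t_res = M / Q_s = 3.96 / 0.0573333 = 69.0698 s
D = 48.3 mm = 0.0483 m;  h = 8.09 mm = 0.00809 m;  N = 71.8 rpm / 60 = 1.19667 rev/s
γ̇ = π D N / h = (π)(0.0483)(1.19667) / 0.00809 = 22.4451 s⁻¹
Adiabatic rise: ΔT = η γ̇² t_res / (ρ cp) = 2684·(22.4451)²·69.0698 / (1064·1781) = 49.2843 K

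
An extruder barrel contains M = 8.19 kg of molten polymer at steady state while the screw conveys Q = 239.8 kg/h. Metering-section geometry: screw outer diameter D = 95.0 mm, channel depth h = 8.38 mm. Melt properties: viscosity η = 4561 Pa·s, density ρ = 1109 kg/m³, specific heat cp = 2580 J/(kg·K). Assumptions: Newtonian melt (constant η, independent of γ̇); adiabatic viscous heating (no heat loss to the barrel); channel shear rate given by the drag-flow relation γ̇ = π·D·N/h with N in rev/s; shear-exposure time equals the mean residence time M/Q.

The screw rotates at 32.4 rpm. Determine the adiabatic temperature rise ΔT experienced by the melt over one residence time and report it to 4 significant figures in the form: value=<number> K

value=72.49 K

Throughput in SI: Q_s = 239.8 kg/h ÷ 3600 s/h = 0.0666111 kg/s
t_res = M / Q_s = 8.19 ÷ 0.0666111 = 122.952 s
Convert to SI: D = 0.095 m, h = 0.00838 m, N = 32.4/60 = 0.54 rev/s
Shear rate: γ̇ = πDN/h = π·0.095·0.54/0.00838 = 19.2319 s⁻¹
Adiabatic rise: ΔT = η γ̇² t_res / (ρ cp) = 4561·(19.2319)²·122.952 / (1109·2580) = 72.4924 K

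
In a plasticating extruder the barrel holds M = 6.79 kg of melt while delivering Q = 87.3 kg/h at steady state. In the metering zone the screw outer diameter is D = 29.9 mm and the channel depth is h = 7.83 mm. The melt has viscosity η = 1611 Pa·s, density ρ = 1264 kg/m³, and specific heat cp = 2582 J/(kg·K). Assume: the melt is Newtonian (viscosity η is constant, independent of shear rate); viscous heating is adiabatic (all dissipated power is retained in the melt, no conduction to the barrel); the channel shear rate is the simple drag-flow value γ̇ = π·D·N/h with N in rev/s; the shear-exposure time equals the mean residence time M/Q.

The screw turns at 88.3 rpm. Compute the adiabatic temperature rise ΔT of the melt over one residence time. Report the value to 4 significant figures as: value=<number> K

Q_s = Q / 3600 = 87.3 / 3600 = 0.02425 kg/s
t_res = M / Q_s = 6.79 ÷ 0.02425 = 280 s
Geometry in metres: D = 29.9 mm → 0.0299 m, h = 7.83 mm → 0.00783 m; screw speed N = 88.3 rpm = 1.47167 rev/s
Shear rate: γ̇ = πDN/h = π·0.0299·1.47167/0.00783 = 17.655 s⁻¹
ΔT = η·γ̇²·t_res / (ρ·cp) = 1611 · (17.655)² · 280 / (1264 · 2582) = 43.0812 K

value=43.08 K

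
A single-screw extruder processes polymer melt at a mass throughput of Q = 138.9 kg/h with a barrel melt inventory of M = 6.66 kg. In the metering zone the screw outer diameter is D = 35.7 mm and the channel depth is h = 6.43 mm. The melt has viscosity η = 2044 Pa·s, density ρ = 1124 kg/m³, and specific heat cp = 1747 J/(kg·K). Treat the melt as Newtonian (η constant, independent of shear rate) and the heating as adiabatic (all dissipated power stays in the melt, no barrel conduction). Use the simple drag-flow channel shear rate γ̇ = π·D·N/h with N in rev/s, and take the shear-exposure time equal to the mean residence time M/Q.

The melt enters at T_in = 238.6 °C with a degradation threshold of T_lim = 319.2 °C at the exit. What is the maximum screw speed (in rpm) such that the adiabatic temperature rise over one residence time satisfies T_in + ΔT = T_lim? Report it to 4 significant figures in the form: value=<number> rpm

value=72.86 rpm

Throughput in SI: Q_s = 138.9 kg/h ÷ 3600 s/h = 0.0385833 kg/s
t_res = M / Q_s = 6.66 ÷ 0.0385833 = 172.613 s
Convert to metres: D = 0.0357 m, h = 0.00643 m
Allowable rise: ΔT_a = T_lim − T_in = 319.2 − 238.6 = 80.6 K
γ̇_max² = ΔT_a·ρ·cp/(η·t_res) = 80.6·1124·1747/(2044·172.613) = 448.579 s⁻²
γ̇_max = √448.579 = 21.1797 s⁻¹
N_max = γ̇_max h / (πD) = 21.1797·0.00643/(π·0.0357) = 1.21426 rev/s → ×60 = 72.8557 rpm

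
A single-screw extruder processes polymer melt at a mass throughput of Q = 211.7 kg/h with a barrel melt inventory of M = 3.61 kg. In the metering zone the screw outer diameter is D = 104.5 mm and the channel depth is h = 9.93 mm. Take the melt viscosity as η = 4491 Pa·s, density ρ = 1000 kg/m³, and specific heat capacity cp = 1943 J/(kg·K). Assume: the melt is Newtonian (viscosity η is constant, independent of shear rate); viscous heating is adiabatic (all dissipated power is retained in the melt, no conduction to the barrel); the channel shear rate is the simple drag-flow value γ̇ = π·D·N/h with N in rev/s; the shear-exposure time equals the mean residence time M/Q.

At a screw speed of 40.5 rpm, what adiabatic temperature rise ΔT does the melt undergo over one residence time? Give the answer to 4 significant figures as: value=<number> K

Throughput in SI: Q_s = 211.7 kg/h ÷ 3600 s/h = 0.0588056 kg/s
Mean residence time: t_res = M/Q_s = 3.61 kg / 0.0588056 kg/s = 61.3888 s
Convert to SI: D = 0.1045 m, h = 0.00993 m, N = 40.5/60 = 0.675 rev/s
γ̇ = π·D·N / h = π · 0.1045 · 0.675 / 0.00993 = 22.3162 s⁻¹
Adiabatic rise: ΔT = η γ̇² t_res / (ρ cp) = 4491·(22.3162)²·61.3888 / (1000·1943) = 70.6644 K

value=70.66 K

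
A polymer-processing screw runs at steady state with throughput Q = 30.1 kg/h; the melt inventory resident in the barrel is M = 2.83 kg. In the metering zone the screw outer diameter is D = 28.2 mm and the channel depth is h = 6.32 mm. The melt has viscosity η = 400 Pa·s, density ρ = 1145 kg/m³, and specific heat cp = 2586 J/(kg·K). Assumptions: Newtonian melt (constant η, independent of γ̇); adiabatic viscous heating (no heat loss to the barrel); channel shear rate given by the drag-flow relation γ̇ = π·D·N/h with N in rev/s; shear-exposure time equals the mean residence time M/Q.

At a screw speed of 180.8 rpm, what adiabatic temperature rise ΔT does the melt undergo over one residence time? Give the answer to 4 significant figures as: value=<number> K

value=81.58 K

Q_s = Q / 3600 = 30.1 / 3600 = 0.00836111 kg/s
t_res = M / Q_s = 2.83 ÷ 0.00836111 = 338.472 s
Geometry in metres: D = 28.2 mm → 0.0282 m, h = 6.32 mm → 0.00632 m; screw speed N = 180.8 rpm = 3.01333 rev/s
Shear rate: γ̇ = πDN/h = π·0.0282·3.01333/0.00632 = 42.2405 s⁻¹
ΔT = η·γ̇²·t_res / (ρ·cp) = 400 · (42.2405)² · 338.472 / (1145 · 2586) = 81.5843 K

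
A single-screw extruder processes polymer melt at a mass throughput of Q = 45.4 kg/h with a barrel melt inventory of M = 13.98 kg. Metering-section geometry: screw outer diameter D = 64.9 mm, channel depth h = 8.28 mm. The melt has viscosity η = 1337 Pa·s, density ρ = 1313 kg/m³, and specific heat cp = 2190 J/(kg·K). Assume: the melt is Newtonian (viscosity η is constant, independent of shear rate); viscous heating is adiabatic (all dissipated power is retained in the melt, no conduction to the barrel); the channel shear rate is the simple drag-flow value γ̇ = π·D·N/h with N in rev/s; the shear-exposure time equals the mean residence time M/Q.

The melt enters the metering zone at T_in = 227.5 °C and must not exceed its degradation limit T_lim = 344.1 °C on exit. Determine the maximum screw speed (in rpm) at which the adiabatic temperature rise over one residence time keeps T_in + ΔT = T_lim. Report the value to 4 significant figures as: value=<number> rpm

Q_s = Q / 3600 = 45.4 / 3600 = 0.0126111 kg/s
Mean residence time: t_res = M/Q_s = 13.98 kg / 0.0126111 kg/s = 1108.55 s
D = 64.9 mm = 0.0649 m;  h = 8.28 mm = 0.00828 m
ΔT_a = T_lim − T_in = 344.1 − 227.5 = 116.6 K
γ̇_max² = ΔT_a·ρ·cp/(η·t_res) = 116.6·1313·2190/(1337·1108.55) = 226.215 s⁻²
γ̇_max = √226.215 = 15.0405 s⁻¹
Solve γ̇ = πDN/h for N: N_max = γ̇_max·h/(π·D) = 15.0405 × 0.00828 / (π × 0.0649) = 0.610797 rev/s = 36.6478 rpm

value=36.65 rpm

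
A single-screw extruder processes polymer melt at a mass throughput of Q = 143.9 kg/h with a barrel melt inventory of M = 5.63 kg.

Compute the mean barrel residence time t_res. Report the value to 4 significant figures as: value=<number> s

Convert throughput: Q = 143.9 kg/h = 143.9/3600 = 0.0399722 kg/s
t_res = M / Q_s = 5.63 ÷ 0.0399722 = 140.848 s

value=140.8 s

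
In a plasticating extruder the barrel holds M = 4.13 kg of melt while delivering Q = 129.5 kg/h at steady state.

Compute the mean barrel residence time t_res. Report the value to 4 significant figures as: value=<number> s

Convert throughput: Q = 129.5 kg/h = 129.5/3600 = 0.0359722 kg/s
Mean residence time: t_res = M/Q_s = 4.13 kg / 0.0359722 kg/s = 114.811 s

value=114.8 s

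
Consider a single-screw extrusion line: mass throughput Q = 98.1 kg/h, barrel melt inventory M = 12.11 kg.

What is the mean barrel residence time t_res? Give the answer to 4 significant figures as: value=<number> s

Convert throughput: Q = 98.1 kg/h = 98.1/3600 = 0.02725 kg/s
Mean residence time: t_res = M/Q_s = 12.11 kg / 0.02725 kg/s = 444.404 s

value=444.4 s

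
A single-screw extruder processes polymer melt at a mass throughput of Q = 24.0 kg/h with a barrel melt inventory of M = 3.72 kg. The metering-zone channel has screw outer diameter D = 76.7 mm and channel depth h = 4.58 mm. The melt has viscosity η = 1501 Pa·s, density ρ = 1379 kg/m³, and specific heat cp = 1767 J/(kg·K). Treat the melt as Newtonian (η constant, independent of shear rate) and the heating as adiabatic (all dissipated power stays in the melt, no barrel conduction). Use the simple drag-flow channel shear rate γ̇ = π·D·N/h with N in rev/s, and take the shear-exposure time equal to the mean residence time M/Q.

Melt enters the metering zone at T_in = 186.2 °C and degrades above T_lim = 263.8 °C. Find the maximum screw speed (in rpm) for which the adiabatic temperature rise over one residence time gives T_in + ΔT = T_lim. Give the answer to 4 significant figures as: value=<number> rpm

Convert throughput: Q = 24.0 kg/h = 24.0/3600 = 0.00666667 kg/s
Mean residence time: t_res = M/Q_s = 3.72 kg / 0.00666667 kg/s = 558 s
D = 76.7 mm = 0.0767 m;  h = 4.58 mm = 0.00458 m
ΔT_a = T_lim − T_in = 263.8 °C − 186.2 °C = 77.6 K
γ̇_max² = ΔT_a·ρ·cp / (η·t_res) = [77.6 × 1379 × 1767] / [1501 × 558] = 225.76 s⁻²
Take the square root: γ̇_max = √(225.76) = 15.0253 s⁻¹
Solve γ̇ = πDN/h for N: N_max = γ̇_max·h/(π·D) = 15.0253 × 0.00458 / (π × 0.0767) = 0.285591 rev/s = 17.1354 rpm

value=17.14 rpm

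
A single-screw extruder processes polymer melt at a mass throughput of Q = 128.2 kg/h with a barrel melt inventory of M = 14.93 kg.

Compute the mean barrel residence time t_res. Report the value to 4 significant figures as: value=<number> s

Convert throughput: Q = 128.2 kg/h = 128.2/3600 = 0.0356111 kg/s
t_res = M / Q_s = 14.93 ÷ 0.0356111 = 419.251 s

value=419.3 s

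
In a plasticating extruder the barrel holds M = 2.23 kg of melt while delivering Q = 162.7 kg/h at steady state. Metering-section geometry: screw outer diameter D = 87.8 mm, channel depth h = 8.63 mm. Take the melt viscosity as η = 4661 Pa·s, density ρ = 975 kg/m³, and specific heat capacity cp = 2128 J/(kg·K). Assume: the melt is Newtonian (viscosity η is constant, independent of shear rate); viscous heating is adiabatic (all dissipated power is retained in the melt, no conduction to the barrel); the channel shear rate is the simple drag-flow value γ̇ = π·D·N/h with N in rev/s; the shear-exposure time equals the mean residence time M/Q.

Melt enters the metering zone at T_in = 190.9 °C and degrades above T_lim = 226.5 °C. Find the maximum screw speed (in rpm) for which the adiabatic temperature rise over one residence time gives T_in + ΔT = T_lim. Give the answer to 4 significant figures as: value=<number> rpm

value=33.64 rpm

Convert throughput: Q = 162.7 kg/h = 162.7/3600 = 0.0451944 kg/s
Mean residence time: t_res = M/Q_s = 2.23 kg / 0.0451944 kg/s = 49.3423 s
Convert to metres: D = 0.0878 m, h = 0.00863 m
Allowable rise: ΔT_a = T_lim − T_in = 226.5 − 190.9 = 35.6 K
Invert ΔT = ηγ̇²t_res/(ρcp) for γ̇: γ̇_max² = ΔT_a ρ cp / (η t_res) = 35.6·975·2128 / (4661·49.3423) = 321.164 s⁻²
γ̇_max = √321.164 = 17.9211 s⁻¹
N_max = γ̇_max h / (πD) = 17.9211·0.00863/(π·0.0878) = 0.560699 rev/s → ×60 = 33.642 rpm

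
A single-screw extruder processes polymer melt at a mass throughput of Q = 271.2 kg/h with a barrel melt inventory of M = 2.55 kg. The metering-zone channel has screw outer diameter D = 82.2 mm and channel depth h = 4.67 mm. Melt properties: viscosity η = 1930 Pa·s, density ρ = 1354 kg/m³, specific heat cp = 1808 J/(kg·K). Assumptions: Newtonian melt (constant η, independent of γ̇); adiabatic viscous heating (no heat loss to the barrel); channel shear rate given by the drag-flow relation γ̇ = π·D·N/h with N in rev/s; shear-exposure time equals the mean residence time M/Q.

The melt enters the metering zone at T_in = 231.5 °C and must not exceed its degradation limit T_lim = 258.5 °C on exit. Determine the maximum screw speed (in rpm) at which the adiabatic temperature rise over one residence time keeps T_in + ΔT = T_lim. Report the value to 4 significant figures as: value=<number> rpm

value=34.51 rpm

Q_s = Q / 3600 = 271.2 / 3600 = 0.0753333 kg/s
Mean residence time: t_res = M/Q_s = 2.55 kg / 0.0753333 kg/s = 33.8496 s
Convert to metres: D = 0.0822 m, h = 0.00467 m
ΔT_a = T_lim − T_in = 258.5 °C − 231.5 °C = 27 K
γ̇_max² = ΔT_a·ρ·cp/(η·t_res) = 27·1354·1808/(1930·33.8496) = 1011.74 s⁻²
γ̇_max = sqrt(1011.74) = 31.8079 s⁻¹
N_max = γ̇_max h / (πD) = 31.8079·0.00467/(π·0.0822) = 0.575215 rev/s → ×60 = 34.5129 rpm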